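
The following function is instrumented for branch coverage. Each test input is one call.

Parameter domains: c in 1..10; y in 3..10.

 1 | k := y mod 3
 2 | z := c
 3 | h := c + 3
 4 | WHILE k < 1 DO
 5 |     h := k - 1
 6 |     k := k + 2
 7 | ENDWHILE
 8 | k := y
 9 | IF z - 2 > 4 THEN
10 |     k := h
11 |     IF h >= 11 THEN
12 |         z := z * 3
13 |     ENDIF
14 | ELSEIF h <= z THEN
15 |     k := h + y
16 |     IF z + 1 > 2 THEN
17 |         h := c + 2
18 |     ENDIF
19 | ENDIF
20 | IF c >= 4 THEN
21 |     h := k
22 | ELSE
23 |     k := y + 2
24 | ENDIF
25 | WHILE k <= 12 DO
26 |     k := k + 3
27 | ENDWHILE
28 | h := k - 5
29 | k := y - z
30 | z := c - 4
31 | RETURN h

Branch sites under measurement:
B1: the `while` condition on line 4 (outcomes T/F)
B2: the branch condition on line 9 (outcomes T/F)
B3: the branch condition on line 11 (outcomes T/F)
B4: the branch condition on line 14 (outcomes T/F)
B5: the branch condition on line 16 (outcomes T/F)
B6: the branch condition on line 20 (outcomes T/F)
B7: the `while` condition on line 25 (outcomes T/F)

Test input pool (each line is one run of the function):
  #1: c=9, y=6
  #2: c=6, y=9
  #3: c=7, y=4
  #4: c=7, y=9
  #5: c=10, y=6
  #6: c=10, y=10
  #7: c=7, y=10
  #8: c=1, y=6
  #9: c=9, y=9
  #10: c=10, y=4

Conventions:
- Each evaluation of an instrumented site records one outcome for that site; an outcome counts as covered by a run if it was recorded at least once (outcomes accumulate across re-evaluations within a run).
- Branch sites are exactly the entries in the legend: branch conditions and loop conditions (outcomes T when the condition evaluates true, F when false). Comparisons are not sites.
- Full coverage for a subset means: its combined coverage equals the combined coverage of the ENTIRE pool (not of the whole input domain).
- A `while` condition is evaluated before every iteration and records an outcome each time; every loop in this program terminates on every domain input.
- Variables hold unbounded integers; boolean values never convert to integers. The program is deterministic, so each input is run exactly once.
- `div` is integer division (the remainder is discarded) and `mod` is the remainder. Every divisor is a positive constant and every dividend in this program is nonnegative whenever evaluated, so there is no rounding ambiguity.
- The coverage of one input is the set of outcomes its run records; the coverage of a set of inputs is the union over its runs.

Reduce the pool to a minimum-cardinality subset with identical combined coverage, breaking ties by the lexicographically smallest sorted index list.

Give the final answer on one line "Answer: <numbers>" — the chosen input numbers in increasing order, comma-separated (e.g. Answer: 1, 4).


input #1 (c=9, y=6): events B1->T, B1->F, B2->T, B3->F, B6->T, B7->T, B7->T, B7->T, B7->T, B7->T, B7->F; covers B1=T, B1=F, B2=T, B3=F, B6=T, B7=T, B7=F
input #2 (c=6, y=9): events B1->T, B1->F, B2->F, B4->T, B5->T, B6->T, B7->T, B7->T, B7->F; covers B1=T, B1=F, B2=F, B4=T, B5=T, B6=T, B7=T, B7=F
input #3 (c=7, y=4): events B1->F, B2->T, B3->F, B6->T, B7->T, B7->F; covers B1=F, B2=T, B3=F, B6=T, B7=T, B7=F
input #4 (c=7, y=9): events B1->T, B1->F, B2->T, B3->F, B6->T, B7->T, B7->T, B7->T, B7->T, B7->T, B7->F; covers B1=T, B1=F, B2=T, B3=F, B6=T, B7=T, B7=F
input #5 (c=10, y=6): events B1->T, B1->F, B2->T, B3->F, B6->T, B7->T, B7->T, B7->T, B7->T, B7->T, B7->F; covers B1=T, B1=F, B2=T, B3=F, B6=T, B7=T, B7=F
input #6 (c=10, y=10): events B1->F, B2->T, B3->T, B6->T, B7->F; covers B1=F, B2=T, B3=T, B6=T, B7=F
input #7 (c=7, y=10): events B1->F, B2->T, B3->F, B6->T, B7->T, B7->F; covers B1=F, B2=T, B3=F, B6=T, B7=T, B7=F
input #8 (c=1, y=6): events B1->T, B1->F, B2->F, B4->T, B5->F, B6->F, B7->T, B7->T, B7->F; covers B1=T, B1=F, B2=F, B4=T, B5=F, B6=F, B7=T, B7=F
input #9 (c=9, y=9): events B1->T, B1->F, B2->T, B3->F, B6->T, B7->T, B7->T, B7->T, B7->T, B7->T, B7->F; covers B1=T, B1=F, B2=T, B3=F, B6=T, B7=T, B7=F
input #10 (c=10, y=4): events B1->F, B2->T, B3->T, B6->T, B7->F; covers B1=F, B2=T, B3=T, B6=T, B7=F
pool-wide coverage (13 outcomes): B1=T, B1=F, B2=T, B2=F, B3=T, B3=F, B4=T, B5=T, B5=F, B6=T, B6=F, B7=T, B7=F
checked all size-1 subsets: none covers 13 outcomes (max 8/13)
checked all size-2 subsets: none covers 13 outcomes (max 11/13)
checked all size-3 subsets: none covers 13 outcomes (max 12/13)
at size 4, {1, 2, 6, 8} reaches all 13 outcomes; every lexicographically earlier size-4 subset fails
Answer: 1, 2, 6, 8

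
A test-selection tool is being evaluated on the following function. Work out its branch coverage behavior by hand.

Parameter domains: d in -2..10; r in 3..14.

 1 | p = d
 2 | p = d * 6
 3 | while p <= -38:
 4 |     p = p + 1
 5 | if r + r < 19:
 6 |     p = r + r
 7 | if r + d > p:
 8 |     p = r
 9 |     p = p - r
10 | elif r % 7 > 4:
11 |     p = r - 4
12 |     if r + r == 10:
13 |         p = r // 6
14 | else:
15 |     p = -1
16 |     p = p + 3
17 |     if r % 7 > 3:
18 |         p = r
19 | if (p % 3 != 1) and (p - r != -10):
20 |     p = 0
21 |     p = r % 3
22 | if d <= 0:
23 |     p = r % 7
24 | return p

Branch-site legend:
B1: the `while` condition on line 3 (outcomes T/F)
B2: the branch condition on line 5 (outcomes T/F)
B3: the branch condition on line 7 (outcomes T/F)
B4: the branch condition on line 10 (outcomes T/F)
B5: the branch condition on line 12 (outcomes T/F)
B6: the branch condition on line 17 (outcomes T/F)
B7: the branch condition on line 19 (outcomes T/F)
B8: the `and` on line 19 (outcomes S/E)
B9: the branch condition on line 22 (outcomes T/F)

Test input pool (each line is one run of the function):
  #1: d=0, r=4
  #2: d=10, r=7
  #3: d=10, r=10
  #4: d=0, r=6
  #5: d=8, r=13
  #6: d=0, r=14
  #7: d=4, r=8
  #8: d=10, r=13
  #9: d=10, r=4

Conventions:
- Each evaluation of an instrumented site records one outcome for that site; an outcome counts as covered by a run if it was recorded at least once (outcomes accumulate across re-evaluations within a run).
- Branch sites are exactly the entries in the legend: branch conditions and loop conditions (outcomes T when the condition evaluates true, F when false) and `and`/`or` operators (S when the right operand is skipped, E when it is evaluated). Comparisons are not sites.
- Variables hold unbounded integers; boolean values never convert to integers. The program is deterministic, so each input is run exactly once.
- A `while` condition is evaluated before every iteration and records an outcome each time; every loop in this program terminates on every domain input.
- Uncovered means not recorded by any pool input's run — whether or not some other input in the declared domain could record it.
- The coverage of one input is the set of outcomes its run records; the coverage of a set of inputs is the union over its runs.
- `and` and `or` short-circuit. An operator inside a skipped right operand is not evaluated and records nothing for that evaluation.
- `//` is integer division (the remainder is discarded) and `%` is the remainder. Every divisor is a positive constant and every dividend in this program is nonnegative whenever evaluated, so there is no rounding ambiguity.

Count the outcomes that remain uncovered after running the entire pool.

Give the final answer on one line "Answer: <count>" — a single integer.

input #1, d=0, r=4: events B1->F, B2->T, B3->F, B4->F, B6->T, B8->S, B7->F, B9->T; outcomes B1=F, B2=T, B3=F, B4=F, B6=T, B7=F, B8=S, B9=T
input #2, d=10, r=7: events B1->F, B2->T, B3->T, B8->E, B7->T, B9->F; outcomes B1=F, B2=T, B3=T, B7=T, B8=E, B9=F
input #3, d=10, r=10: events B1->F, B2->F, B3->F, B4->F, B6->F, B8->E, B7->T, B9->F; outcomes B1=F, B2=F, B3=F, B4=F, B6=F, B7=T, B8=E, B9=F
input #4, d=0, r=6: events B1->F, B2->T, B3->F, B4->T, B5->F, B8->E, B7->T, B9->T; outcomes B1=F, B2=T, B3=F, B4=T, B5=F, B7=T, B8=E, B9=T
input #5, d=8, r=13: events B1->F, B2->F, B3->F, B4->T, B5->F, B8->E, B7->T, B9->F; outcomes B1=F, B2=F, B3=F, B4=T, B5=F, B7=T, B8=E, B9=F
input #6, d=0, r=14: events B1->F, B2->F, B3->T, B8->E, B7->T, B9->T; outcomes B1=F, B2=F, B3=T, B7=T, B8=E, B9=T
input #7, d=4, r=8: events B1->F, B2->T, B3->F, B4->F, B6->F, B8->E, B7->T, B9->F; outcomes B1=F, B2=T, B3=F, B4=F, B6=F, B7=T, B8=E, B9=F
input #8, d=10, r=13: events B1->F, B2->F, B3->F, B4->T, B5->F, B8->E, B7->T, B9->F; outcomes B1=F, B2=F, B3=F, B4=T, B5=F, B7=T, B8=E, B9=F
input #9, d=10, r=4: events B1->F, B2->T, B3->T, B8->E, B7->T, B9->F; outcomes B1=F, B2=T, B3=T, B7=T, B8=E, B9=F
union over the pool: B1=F, B2=T, B2=F, B3=T, B3=F, B4=T, B4=F, B5=F, B6=T, B6=F, B7=T, B7=F, B8=S, B8=E, B9=T, B9=F
uncovered (2 of 18): B1=T, B5=T

Answer: 2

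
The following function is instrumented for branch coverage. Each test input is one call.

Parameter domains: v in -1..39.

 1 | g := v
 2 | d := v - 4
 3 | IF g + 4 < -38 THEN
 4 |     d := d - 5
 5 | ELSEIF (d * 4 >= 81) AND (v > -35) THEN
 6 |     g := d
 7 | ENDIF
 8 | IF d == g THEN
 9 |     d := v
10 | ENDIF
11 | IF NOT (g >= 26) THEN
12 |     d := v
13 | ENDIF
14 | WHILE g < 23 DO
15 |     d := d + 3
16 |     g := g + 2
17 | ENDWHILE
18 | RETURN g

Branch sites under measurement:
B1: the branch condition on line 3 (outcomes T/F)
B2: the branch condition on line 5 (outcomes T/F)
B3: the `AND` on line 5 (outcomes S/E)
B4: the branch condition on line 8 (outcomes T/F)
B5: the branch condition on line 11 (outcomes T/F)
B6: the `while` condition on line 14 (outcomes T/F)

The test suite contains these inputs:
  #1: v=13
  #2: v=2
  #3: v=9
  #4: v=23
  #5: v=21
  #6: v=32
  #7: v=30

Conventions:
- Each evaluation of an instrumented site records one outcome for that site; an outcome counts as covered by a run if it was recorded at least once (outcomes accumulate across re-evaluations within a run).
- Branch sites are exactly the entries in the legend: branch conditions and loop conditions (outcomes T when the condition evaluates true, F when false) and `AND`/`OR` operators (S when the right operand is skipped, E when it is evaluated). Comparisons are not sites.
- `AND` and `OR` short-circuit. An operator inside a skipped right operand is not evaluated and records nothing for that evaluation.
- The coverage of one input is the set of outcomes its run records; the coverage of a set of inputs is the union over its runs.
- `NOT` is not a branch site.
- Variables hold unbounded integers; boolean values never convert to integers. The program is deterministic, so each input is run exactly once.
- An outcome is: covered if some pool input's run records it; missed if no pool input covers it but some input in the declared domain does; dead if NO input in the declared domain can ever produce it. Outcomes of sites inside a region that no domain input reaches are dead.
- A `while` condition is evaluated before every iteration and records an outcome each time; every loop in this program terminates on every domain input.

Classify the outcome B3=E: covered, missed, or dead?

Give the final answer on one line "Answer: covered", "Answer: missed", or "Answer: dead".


B3=E is recorded by pool input(s) 6, 7 -> covered
Answer: covered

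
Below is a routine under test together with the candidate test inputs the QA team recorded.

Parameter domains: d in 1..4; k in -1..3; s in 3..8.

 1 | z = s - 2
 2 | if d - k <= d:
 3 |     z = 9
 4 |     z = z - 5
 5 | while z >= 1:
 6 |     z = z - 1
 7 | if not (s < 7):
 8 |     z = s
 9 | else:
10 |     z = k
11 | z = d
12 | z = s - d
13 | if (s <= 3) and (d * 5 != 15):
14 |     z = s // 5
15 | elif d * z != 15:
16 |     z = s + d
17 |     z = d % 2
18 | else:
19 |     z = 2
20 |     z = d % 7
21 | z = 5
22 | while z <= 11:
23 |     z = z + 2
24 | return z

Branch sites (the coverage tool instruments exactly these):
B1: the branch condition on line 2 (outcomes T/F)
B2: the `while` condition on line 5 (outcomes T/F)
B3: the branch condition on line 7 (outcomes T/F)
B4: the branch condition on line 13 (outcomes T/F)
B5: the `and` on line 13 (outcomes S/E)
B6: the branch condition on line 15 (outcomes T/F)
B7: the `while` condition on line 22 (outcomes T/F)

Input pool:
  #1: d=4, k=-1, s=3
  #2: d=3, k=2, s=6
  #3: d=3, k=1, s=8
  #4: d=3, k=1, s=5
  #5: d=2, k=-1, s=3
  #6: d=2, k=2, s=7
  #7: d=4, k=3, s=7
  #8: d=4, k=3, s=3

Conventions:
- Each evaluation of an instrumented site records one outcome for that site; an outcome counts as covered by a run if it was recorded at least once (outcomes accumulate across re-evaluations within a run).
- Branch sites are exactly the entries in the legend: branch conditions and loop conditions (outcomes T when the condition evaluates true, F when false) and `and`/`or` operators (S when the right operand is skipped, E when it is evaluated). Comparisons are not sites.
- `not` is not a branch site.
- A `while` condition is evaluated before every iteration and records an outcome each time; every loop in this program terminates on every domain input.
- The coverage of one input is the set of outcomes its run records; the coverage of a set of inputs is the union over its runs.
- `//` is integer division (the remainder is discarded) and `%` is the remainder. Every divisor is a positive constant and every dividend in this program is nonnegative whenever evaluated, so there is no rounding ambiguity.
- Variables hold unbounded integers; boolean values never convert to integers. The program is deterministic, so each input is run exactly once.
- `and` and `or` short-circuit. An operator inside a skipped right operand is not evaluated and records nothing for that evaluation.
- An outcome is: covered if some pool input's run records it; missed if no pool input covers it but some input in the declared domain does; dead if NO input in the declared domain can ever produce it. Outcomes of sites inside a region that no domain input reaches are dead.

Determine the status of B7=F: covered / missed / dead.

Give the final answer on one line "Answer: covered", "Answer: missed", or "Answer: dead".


B7=F is recorded by pool input(s) 1, 2, 3, 4, 5, 6, 7, 8 -> covered
Answer: covered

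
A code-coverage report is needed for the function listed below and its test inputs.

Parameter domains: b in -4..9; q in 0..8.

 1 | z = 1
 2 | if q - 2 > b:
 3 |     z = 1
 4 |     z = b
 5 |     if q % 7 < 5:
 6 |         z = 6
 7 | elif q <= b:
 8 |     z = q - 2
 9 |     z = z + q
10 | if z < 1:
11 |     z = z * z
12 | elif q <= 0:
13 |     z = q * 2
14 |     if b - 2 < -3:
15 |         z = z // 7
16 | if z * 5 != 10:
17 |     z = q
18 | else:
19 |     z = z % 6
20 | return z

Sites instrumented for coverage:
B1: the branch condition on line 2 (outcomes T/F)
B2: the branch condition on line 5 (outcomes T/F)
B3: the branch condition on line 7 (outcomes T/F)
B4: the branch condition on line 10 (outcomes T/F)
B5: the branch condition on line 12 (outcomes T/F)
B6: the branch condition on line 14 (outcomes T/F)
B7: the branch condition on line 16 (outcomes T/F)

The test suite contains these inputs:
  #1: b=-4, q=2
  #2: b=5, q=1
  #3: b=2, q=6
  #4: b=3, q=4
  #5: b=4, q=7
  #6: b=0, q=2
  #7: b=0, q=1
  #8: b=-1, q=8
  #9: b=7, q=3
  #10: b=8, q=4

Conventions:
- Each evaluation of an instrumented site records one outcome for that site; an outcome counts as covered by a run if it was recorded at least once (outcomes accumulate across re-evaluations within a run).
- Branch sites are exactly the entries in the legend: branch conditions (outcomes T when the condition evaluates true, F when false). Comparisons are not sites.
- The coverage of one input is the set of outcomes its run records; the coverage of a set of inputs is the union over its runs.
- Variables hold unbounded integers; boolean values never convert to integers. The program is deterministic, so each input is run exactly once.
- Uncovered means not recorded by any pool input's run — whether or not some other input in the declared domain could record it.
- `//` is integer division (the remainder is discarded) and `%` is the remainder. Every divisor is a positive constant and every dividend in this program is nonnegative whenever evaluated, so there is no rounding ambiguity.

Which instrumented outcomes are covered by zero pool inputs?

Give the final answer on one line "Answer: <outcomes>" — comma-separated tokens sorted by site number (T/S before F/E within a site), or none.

#1 (b=-4, q=2) -> B1->T, B2->T, B4->F, B5->F, B7->T; covered: B1=T, B2=T, B4=F, B5=F, B7=T
#2 (b=5, q=1) -> B1->F, B3->T, B4->T, B7->T; covered: B1=F, B3=T, B4=T, B7=T
#3 (b=2, q=6) -> B1->T, B2->F, B4->F, B5->F, B7->F; covered: B1=T, B2=F, B4=F, B5=F, B7=F
#4 (b=3, q=4) -> B1->F, B3->F, B4->F, B5->F, B7->T; covered: B1=F, B3=F, B4=F, B5=F, B7=T
#5 (b=4, q=7) -> B1->T, B2->T, B4->F, B5->F, B7->T; covered: B1=T, B2=T, B4=F, B5=F, B7=T
#6 (b=0, q=2) -> B1->F, B3->F, B4->F, B5->F, B7->T; covered: B1=F, B3=F, B4=F, B5=F, B7=T
#7 (b=0, q=1) -> B1->F, B3->F, B4->F, B5->F, B7->T; covered: B1=F, B3=F, B4=F, B5=F, B7=T
#8 (b=-1, q=8) -> B1->T, B2->T, B4->F, B5->F, B7->T; covered: B1=T, B2=T, B4=F, B5=F, B7=T
#9 (b=7, q=3) -> B1->F, B3->T, B4->F, B5->F, B7->T; covered: B1=F, B3=T, B4=F, B5=F, B7=T
#10 (b=8, q=4) -> B1->F, B3->T, B4->F, B5->F, B7->T; covered: B1=F, B3=T, B4=F, B5=F, B7=T
union over the pool: B1=T, B1=F, B2=T, B2=F, B3=T, B3=F, B4=T, B4=F, B5=F, B7=T, B7=F
uncovered (3 of 14): B5=T, B6=T, B6=F

Answer: B5=T, B6=T, B6=F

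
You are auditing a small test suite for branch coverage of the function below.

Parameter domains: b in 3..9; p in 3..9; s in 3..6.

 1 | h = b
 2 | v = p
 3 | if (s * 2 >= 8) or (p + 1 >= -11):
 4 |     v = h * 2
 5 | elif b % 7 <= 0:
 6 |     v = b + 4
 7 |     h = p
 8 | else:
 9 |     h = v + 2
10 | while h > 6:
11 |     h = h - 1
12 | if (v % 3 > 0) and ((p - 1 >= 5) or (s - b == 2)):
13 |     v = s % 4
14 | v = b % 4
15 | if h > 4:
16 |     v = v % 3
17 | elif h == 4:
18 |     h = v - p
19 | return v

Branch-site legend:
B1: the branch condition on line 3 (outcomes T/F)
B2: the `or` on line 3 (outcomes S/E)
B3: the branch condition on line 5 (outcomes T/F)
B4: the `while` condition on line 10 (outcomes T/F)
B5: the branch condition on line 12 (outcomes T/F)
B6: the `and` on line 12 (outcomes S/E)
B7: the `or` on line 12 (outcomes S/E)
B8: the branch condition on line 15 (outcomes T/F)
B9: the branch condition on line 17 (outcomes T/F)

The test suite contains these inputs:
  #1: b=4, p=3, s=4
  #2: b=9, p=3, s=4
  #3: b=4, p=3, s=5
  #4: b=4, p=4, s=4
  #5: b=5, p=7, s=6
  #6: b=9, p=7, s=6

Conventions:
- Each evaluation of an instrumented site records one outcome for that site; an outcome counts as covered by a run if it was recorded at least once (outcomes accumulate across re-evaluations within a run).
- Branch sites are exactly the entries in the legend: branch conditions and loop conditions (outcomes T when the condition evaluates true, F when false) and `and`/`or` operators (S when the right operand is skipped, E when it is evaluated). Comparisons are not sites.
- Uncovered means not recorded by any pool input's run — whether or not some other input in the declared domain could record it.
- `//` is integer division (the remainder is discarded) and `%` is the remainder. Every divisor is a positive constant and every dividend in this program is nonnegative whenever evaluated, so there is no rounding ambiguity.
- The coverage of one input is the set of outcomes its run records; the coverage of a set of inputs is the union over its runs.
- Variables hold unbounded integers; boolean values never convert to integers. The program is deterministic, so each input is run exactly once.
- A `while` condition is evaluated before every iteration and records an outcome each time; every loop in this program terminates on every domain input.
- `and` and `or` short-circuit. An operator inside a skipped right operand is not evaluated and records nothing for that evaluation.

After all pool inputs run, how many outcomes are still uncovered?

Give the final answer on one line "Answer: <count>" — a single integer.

input #1, b=4, p=3, s=4: events B2->S, B1->T, B4->F, B6->E, B7->E, B5->F, B8->F, B9->T; outcomes B1=T, B2=S, B4=F, B5=F, B6=E, B7=E, B8=F, B9=T
input #2, b=9, p=3, s=4: events B2->S, B1->T, B4->T, B4->T, B4->T, B4->F, B6->S, B5->F, B8->T; outcomes B1=T, B2=S, B4=T, B4=F, B5=F, B6=S, B8=T
input #3, b=4, p=3, s=5: events B2->S, B1->T, B4->F, B6->E, B7->E, B5->F, B8->F, B9->T; outcomes B1=T, B2=S, B4=F, B5=F, B6=E, B7=E, B8=F, B9=T
input #4, b=4, p=4, s=4: events B2->S, B1->T, B4->F, B6->E, B7->E, B5->F, B8->F, B9->T; outcomes B1=T, B2=S, B4=F, B5=F, B6=E, B7=E, B8=F, B9=T
input #5, b=5, p=7, s=6: events B2->S, B1->T, B4->F, B6->E, B7->S, B5->T, B8->T; outcomes B1=T, B2=S, B4=F, B5=T, B6=E, B7=S, B8=T
input #6, b=9, p=7, s=6: events B2->S, B1->T, B4->T, B4->T, B4->T, B4->F, B6->S, B5->F, B8->T; outcomes B1=T, B2=S, B4=T, B4=F, B5=F, B6=S, B8=T
union over the pool: B1=T, B2=S, B4=T, B4=F, B5=T, B5=F, B6=S, B6=E, B7=S, B7=E, B8=T, B8=F, B9=T
uncovered (5 of 18): B1=F, B2=E, B3=T, B3=F, B9=F

Answer: 5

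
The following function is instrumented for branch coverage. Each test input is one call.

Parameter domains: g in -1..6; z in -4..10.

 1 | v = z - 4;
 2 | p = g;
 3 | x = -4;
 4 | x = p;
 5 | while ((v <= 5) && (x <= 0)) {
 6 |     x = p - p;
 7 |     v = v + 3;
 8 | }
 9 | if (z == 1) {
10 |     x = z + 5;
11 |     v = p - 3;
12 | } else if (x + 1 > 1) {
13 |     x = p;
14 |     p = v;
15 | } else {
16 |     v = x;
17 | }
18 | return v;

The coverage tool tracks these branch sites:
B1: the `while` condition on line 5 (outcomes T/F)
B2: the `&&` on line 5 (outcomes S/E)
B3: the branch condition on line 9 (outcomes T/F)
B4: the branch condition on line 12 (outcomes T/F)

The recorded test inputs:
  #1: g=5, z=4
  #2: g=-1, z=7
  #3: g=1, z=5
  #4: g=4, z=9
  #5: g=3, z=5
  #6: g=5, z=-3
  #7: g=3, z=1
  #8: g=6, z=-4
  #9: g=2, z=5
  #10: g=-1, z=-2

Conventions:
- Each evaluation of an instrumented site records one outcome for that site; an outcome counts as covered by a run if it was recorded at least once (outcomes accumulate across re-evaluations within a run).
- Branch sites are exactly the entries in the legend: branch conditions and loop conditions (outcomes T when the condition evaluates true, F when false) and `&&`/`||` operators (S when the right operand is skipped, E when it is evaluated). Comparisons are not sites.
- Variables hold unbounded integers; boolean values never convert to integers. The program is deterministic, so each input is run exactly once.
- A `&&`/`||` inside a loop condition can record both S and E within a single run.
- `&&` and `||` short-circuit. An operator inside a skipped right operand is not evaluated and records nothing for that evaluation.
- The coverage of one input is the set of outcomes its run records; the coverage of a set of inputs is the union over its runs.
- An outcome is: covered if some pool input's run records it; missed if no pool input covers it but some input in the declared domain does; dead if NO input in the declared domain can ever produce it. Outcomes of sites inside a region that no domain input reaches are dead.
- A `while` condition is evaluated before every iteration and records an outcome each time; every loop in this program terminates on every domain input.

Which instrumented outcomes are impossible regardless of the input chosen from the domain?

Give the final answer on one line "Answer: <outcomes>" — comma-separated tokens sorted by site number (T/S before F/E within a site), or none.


checking every outcome against all 120 domain inputs:
  reachable outcomes have witnesses, e.g. B1=T (e.g. g=-1, z=-4), B1=F (e.g. g=-1, z=-4), B2=S (e.g. g=-1, z=-4), B2=E (e.g. g=-1, z=-4)
Answer: none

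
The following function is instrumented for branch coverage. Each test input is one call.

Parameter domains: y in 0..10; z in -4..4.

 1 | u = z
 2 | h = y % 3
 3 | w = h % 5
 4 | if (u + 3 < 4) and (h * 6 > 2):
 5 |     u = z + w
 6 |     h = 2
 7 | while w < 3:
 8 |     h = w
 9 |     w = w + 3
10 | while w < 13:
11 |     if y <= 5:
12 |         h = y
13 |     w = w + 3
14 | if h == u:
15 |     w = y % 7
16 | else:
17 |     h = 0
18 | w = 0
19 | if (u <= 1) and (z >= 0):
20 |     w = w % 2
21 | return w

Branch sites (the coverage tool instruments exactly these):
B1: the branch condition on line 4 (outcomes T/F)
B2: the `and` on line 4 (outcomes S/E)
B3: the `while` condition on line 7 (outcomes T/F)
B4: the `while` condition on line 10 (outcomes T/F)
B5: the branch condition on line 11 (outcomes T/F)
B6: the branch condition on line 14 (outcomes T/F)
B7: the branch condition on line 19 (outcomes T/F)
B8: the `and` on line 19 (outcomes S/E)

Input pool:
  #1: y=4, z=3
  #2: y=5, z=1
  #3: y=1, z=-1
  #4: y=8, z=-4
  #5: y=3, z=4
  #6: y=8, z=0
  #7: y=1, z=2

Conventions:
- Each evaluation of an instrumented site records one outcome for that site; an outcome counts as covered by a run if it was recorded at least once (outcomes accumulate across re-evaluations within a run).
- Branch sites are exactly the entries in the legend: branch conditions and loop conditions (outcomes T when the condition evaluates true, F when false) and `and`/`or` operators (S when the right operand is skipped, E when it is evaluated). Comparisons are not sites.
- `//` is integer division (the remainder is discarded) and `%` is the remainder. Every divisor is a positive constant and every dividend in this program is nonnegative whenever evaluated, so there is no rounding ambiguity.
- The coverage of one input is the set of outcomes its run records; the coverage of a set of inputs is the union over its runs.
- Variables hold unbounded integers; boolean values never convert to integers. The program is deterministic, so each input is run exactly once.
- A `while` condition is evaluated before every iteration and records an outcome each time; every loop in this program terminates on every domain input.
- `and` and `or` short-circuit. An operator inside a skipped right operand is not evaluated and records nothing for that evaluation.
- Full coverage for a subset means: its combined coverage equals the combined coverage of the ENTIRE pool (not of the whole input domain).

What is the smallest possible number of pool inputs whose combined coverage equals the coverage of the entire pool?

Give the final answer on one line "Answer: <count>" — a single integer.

input #1, y=4, z=3: events B2->S, B1->F, B3->T, B3->F, B4->T, B5->T, B4->T, B5->T, B4->T, B5->T, B4->F, B6->F, B8->S, B7->F; outcomes B1=F, B2=S, B3=T, B3=F, B4=T, B4=F, B5=T, B6=F, B7=F, B8=S
input #2, y=5, z=1: events B2->S, B1->F, B3->T, B3->F, B4->T, B5->T, B4->T, B5->T, B4->T, B5->T, B4->F, B6->F, B8->E, B7->T; outcomes B1=F, B2=S, B3=T, B3=F, B4=T, B4=F, B5=T, B6=F, B7=T, B8=E
input #3, y=1, z=-1: events B2->E, B1->T, B3->T, B3->F, B4->T, B5->T, B4->T, B5->T, B4->T, B5->T, B4->F, B6->F, B8->E, B7->F; outcomes B1=T, B2=E, B3=T, B3=F, B4=T, B4=F, B5=T, B6=F, B7=F, B8=E
input #4, y=8, z=-4: events B2->E, B1->T, B3->T, B3->F, B4->T, B5->F, B4->T, B5->F, B4->T, B5->F, B4->F, B6->F, B8->E, B7->F; outcomes B1=T, B2=E, B3=T, B3=F, B4=T, B4=F, B5=F, B6=F, B7=F, B8=E
input #5, y=3, z=4: events B2->S, B1->F, B3->T, B3->F, B4->T, B5->T, B4->T, B5->T, B4->T, B5->T, B4->T, B5->T, B4->F, B6->F, ...; outcomes B1=F, B2=S, B3=T, B3=F, B4=T, B4=F, B5=T, B6=F, B7=F, B8=S
input #6, y=8, z=0: events B2->E, B1->T, B3->T, B3->F, B4->T, B5->F, B4->T, B5->F, B4->T, B5->F, B4->F, B6->T, B8->S, B7->F; outcomes B1=T, B2=E, B3=T, B3=F, B4=T, B4=F, B5=F, B6=T, B7=F, B8=S
input #7, y=1, z=2: events B2->S, B1->F, B3->T, B3->F, B4->T, B5->T, B4->T, B5->T, B4->T, B5->T, B4->F, B6->F, B8->S, B7->F; outcomes B1=F, B2=S, B3=T, B3=F, B4=T, B4=F, B5=T, B6=F, B7=F, B8=S
pool-wide coverage (16 outcomes): B1=T, B1=F, B2=S, B2=E, B3=T, B3=F, B4=T, B4=F, B5=T, B5=F, B6=T, B6=F, B7=T, B7=F, B8=S, B8=E
no size-1 subset reaches all 16 outcomes (best union: 10/16)
size 2: inputs {2, 6} cover all 16 outcomes, and no lexicographically smaller subset of this size does

Answer: 2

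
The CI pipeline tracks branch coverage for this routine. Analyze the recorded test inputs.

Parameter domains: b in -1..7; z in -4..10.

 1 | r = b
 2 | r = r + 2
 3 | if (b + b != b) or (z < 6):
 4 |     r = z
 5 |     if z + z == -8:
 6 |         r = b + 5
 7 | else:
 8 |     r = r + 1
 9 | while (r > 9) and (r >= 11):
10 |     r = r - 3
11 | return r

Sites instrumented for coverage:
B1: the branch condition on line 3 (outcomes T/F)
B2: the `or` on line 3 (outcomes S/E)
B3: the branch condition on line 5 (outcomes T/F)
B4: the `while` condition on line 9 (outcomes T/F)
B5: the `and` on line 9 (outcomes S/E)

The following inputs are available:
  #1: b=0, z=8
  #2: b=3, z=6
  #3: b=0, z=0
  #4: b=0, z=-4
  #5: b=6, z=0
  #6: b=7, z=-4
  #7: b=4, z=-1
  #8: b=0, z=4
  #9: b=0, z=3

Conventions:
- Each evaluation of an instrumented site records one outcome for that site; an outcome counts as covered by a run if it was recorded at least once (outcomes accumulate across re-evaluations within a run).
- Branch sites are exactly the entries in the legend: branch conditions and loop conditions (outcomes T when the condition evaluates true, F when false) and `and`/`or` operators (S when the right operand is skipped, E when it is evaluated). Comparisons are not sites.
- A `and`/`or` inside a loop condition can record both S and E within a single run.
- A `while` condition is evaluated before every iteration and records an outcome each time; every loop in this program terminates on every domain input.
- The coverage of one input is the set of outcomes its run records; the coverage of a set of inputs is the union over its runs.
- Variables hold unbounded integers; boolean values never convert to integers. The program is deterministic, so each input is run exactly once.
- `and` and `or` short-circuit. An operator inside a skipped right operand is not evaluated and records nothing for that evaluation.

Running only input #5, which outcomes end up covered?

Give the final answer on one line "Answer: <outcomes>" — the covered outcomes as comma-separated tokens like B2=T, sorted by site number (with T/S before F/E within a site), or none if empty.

Simulating input #5 (b=6, z=0) step by step:
  B2->S, B1->T, B3->F, B5->S, B4->F
collecting distinct outcomes: B1=T, B2=S, B3=F, B4=F, B5=S

Answer: B1=T, B2=S, B3=F, B4=F, B5=S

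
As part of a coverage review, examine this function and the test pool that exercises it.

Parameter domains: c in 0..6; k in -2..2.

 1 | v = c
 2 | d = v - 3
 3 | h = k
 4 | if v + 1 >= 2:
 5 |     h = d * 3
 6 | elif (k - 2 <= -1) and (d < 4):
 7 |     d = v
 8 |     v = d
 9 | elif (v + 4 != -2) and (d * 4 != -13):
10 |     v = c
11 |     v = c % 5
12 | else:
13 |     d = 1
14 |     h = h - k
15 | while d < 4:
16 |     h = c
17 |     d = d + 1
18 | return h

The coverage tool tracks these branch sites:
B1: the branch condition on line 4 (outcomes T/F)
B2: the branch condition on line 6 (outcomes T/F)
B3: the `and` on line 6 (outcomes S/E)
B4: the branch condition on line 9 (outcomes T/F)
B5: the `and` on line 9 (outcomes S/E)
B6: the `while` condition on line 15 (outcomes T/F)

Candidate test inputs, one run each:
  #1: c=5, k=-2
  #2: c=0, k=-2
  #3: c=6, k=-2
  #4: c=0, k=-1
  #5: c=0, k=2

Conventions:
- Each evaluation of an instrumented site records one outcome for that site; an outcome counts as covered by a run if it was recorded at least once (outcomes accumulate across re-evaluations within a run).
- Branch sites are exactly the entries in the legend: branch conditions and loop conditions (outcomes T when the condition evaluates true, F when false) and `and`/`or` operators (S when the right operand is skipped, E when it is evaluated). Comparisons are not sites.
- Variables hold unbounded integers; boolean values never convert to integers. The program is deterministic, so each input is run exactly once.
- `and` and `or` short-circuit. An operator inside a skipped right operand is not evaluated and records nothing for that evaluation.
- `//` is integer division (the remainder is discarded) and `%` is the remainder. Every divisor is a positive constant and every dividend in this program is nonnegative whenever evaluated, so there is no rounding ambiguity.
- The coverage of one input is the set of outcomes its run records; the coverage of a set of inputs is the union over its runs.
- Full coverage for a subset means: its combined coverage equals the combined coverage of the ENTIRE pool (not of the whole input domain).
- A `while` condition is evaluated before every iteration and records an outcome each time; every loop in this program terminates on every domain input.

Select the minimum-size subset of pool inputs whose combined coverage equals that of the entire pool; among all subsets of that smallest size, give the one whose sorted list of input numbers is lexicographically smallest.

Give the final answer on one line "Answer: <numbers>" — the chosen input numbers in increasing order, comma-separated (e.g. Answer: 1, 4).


test 1 (c=5, k=-2) fires B1->T, B6->T, B6->T, B6->F; hits B1=T, B6=T, B6=F
test 2 (c=0, k=-2) fires B1->F, B3->E, B2->T, B6->T, B6->T, B6->T, B6->T, B6->F; hits B1=F, B2=T, B3=E, B6=T, B6=F
test 3 (c=6, k=-2) fires B1->T, B6->T, B6->F; hits B1=T, B6=T, B6=F
test 4 (c=0, k=-1) fires B1->F, B3->E, B2->T, B6->T, B6->T, B6->T, B6->T, B6->F; hits B1=F, B2=T, B3=E, B6=T, B6=F
test 5 (c=0, k=2) fires B1->F, B3->S, B2->F, B5->E, B4->T, B6->T, B6->T, B6->T, B6->T, B6->T, B6->T, B6->T, B6->F; hits B1=F, B2=F, B3=S, B4=T, B5=E, B6=T, B6=F
together the pool reaches 10 outcomes: B1=T, B1=F, B2=T, B2=F, B3=S, B3=E, B4=T, B5=E, B6=T, B6=F
checked all size-1 subsets: none covers 10 outcomes (max 7/10)
checked all size-2 subsets: none covers 10 outcomes (max 9/10)
size 3: inputs {1, 2, 5} cover all 10 outcomes, and no lexicographically smaller subset of this size does
Answer: 1, 2, 5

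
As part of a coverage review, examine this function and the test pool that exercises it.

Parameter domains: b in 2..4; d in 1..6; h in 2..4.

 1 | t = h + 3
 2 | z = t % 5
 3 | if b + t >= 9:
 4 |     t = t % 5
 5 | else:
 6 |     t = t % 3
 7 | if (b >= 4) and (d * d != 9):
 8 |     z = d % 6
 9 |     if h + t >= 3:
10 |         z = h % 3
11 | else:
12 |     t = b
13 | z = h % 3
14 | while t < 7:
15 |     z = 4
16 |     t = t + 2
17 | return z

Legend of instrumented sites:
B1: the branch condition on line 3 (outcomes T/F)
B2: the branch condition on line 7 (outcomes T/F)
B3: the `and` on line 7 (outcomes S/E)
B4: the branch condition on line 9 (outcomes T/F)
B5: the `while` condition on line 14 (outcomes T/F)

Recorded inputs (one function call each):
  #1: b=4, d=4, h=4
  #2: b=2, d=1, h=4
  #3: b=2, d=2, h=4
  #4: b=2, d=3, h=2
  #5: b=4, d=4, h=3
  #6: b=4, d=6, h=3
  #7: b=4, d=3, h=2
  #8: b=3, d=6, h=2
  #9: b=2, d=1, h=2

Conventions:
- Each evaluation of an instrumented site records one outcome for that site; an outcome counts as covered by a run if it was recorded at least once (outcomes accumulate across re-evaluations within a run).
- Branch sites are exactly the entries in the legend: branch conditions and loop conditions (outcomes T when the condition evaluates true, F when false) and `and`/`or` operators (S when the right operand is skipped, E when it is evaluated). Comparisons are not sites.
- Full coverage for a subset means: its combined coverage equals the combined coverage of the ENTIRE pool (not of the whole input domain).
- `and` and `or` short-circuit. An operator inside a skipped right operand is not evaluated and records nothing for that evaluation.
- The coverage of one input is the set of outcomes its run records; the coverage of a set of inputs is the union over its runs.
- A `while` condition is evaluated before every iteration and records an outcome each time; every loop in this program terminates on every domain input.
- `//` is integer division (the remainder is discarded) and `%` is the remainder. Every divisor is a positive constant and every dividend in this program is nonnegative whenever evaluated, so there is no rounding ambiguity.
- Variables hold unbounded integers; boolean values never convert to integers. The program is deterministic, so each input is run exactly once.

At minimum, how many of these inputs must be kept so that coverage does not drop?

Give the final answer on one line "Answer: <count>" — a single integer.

input #1, b=4, d=4, h=4: events B1->T, B3->E, B2->T, B4->T, B5->T, B5->T, B5->T, B5->F; outcomes B1=T, B2=T, B3=E, B4=T, B5=T, B5=F
input #2, b=2, d=1, h=4: events B1->T, B3->S, B2->F, B5->T, B5->T, B5->T, B5->F; outcomes B1=T, B2=F, B3=S, B5=T, B5=F
input #3, b=2, d=2, h=4: events B1->T, B3->S, B2->F, B5->T, B5->T, B5->T, B5->F; outcomes B1=T, B2=F, B3=S, B5=T, B5=F
input #4, b=2, d=3, h=2: events B1->F, B3->S, B2->F, B5->T, B5->T, B5->T, B5->F; outcomes B1=F, B2=F, B3=S, B5=T, B5=F
input #5, b=4, d=4, h=3: events B1->T, B3->E, B2->T, B4->T, B5->T, B5->T, B5->T, B5->F; outcomes B1=T, B2=T, B3=E, B4=T, B5=T, B5=F
input #6, b=4, d=6, h=3: events B1->T, B3->E, B2->T, B4->T, B5->T, B5->T, B5->T, B5->F; outcomes B1=T, B2=T, B3=E, B4=T, B5=T, B5=F
input #7, b=4, d=3, h=2: events B1->T, B3->E, B2->F, B5->T, B5->T, B5->F; outcomes B1=T, B2=F, B3=E, B5=T, B5=F
input #8, b=3, d=6, h=2: events B1->F, B3->S, B2->F, B5->T, B5->T, B5->F; outcomes B1=F, B2=F, B3=S, B5=T, B5=F
input #9, b=2, d=1, h=2: events B1->F, B3->S, B2->F, B5->T, B5->T, B5->T, B5->F; outcomes B1=F, B2=F, B3=S, B5=T, B5=F
pool-wide coverage (9 outcomes): B1=T, B1=F, B2=T, B2=F, B3=S, B3=E, B4=T, B5=T, B5=F
no size-1 subset reaches all 9 outcomes (best union: 6/9)
size 2: inputs {1, 4} cover all 9 outcomes, and no lexicographically smaller subset of this size does

Answer: 2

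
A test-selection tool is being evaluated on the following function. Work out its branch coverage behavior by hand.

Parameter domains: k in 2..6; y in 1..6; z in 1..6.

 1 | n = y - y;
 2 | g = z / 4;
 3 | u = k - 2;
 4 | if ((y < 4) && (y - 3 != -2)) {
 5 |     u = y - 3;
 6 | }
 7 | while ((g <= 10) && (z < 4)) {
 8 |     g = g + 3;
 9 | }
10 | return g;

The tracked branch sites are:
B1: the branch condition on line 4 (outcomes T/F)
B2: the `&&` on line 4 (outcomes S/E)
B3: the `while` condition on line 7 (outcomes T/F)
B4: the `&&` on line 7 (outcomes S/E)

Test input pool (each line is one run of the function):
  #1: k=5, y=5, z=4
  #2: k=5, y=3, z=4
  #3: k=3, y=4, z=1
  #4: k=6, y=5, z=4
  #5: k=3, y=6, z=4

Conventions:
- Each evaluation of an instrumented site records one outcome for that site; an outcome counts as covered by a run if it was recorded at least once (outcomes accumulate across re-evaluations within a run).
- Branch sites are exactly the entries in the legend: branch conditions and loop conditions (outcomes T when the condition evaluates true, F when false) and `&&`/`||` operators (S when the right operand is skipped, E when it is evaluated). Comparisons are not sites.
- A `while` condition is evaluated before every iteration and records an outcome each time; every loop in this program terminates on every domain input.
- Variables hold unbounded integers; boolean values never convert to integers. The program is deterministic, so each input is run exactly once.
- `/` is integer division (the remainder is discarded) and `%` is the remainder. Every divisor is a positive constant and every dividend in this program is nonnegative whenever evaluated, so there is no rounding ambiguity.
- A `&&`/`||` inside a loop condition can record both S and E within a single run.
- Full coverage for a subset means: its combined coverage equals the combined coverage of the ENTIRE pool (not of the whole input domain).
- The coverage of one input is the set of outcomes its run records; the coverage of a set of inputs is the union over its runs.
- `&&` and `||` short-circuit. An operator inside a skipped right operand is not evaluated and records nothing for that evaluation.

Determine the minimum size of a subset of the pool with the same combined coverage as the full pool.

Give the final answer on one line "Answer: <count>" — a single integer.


#1 (k=5, y=5, z=4) -> B2->S, B1->F, B4->E, B3->F; covered: B1=F, B2=S, B3=F, B4=E
#2 (k=5, y=3, z=4) -> B2->E, B1->T, B4->E, B3->F; covered: B1=T, B2=E, B3=F, B4=E
#3 (k=3, y=4, z=1) -> B2->S, B1->F, B4->E, B3->T, B4->E, B3->T, B4->E, B3->T, B4->E, B3->T, B4->S, B3->F; covered: B1=F, B2=S, B3=T, B3=F, B4=S, B4=E
#4 (k=6, y=5, z=4) -> B2->S, B1->F, B4->E, B3->F; covered: B1=F, B2=S, B3=F, B4=E
#5 (k=3, y=6, z=4) -> B2->S, B1->F, B4->E, B3->F; covered: B1=F, B2=S, B3=F, B4=E
union over all inputs: B1=T, B1=F, B2=S, B2=E, B3=T, B3=F, B4=S, B4=E (8 outcomes)
no size-1 subset reaches all 8 outcomes (best union: 6/8)
inputs {2, 3} (size 2) cover everything; no size-2 subset with a lexicographically smaller index list covers all 8
Answer: 2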